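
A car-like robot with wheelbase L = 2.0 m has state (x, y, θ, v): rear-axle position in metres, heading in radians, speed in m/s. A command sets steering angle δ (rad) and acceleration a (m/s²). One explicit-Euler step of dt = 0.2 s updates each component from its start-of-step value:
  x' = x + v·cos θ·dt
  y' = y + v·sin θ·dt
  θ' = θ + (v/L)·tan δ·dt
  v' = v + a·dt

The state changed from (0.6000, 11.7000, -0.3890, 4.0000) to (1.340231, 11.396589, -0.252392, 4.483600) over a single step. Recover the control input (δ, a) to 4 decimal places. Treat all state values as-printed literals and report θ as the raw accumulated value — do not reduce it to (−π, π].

a = (v'−v)/dt = (0.483600)/0.2 = 2.4180
Δθ = θ'−θ = 0.136608;  (v·dt/L) = 4.0000·0.2/2.0 = 0.400000
tan δ = Δθ·L/(v·dt) = 0.341520  →  δ = 0.3291

δ = 0.3291, a = 2.4180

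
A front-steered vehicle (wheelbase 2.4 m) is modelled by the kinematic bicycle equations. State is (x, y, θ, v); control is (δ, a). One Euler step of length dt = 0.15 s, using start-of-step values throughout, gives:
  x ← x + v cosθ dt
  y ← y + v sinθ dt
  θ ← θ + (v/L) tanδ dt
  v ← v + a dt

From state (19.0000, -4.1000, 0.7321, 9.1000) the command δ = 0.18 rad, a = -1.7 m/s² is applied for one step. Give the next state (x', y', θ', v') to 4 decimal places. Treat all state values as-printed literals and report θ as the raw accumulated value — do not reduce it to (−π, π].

x' = 19.0000 + 9.1000·cos(0.7321)·0.15 = 20.0152
y' = -4.1000 + 9.1000·sin(0.7321)·0.15 = -3.1876
θ' = 0.7321 + (9.1000/2.4)·tan(0.18)·0.15 = 0.8356
v' = 9.1000 − 1.7000·0.15 = 8.8450

(20.0152, -3.1876, 0.8356, 8.8450)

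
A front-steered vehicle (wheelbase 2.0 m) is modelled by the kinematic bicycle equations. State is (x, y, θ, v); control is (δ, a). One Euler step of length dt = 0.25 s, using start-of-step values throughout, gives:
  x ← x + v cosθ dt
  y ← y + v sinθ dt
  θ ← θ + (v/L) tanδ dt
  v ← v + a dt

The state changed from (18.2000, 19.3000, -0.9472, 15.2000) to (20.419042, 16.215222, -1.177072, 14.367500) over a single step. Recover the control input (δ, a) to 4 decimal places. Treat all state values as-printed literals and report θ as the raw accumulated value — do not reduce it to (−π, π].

a = (v'−v)/dt = (-0.832500)/0.25 = -3.3300
Δθ = θ'−θ = -0.229872;  (v·dt/L) = 15.2000·0.25/2.0 = 1.900000
tan δ = Δθ·L/(v·dt) = -0.120985  →  δ = -0.1204

δ = -0.1204, a = -3.3300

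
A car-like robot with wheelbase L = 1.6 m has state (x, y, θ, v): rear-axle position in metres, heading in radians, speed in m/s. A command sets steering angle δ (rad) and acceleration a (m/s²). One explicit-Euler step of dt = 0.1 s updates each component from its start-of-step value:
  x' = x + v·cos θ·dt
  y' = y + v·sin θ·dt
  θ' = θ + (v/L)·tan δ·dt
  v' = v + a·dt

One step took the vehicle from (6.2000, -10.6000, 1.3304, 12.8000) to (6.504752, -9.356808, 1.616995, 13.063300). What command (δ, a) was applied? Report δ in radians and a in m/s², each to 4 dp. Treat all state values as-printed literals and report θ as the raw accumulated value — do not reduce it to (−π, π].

δ = 0.3440, a = 2.6330

a = (v'−v)/dt = (0.263300)/0.1 = 2.6330
Δθ = θ'−θ = 0.286595;  (v·dt/L) = 12.8000·0.1/1.6 = 0.800000
tan δ = Δθ·L/(v·dt) = 0.358244  →  δ = 0.3440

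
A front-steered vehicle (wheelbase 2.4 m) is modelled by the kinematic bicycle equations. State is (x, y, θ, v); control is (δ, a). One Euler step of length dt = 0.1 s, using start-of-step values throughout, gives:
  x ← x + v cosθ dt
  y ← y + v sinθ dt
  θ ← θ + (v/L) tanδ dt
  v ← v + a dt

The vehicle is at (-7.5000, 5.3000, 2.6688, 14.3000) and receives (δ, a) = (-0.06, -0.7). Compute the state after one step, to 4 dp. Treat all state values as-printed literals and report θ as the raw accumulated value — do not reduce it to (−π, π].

x' = -7.5000 + 14.3000·cos(2.6688)·0.1 = -8.7731
y' = 5.3000 + 14.3000·sin(2.6688)·0.1 = 5.9512
θ' = 2.6688 + (14.3000/2.4)·tan(-0.06)·0.1 = 2.6330
v' = 14.3000 − 0.7000·0.1 = 14.2300

(-8.7731, 5.9512, 2.6330, 14.2300)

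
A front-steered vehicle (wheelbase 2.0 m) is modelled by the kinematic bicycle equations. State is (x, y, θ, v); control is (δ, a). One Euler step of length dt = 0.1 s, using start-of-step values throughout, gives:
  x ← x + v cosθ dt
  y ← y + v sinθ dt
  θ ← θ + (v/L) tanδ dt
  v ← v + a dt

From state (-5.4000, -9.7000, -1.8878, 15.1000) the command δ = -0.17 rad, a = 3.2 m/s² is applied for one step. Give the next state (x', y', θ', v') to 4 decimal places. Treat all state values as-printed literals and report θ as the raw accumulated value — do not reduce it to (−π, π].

x' = -5.4000 + 15.1000·cos(-1.8878)·0.1 = -5.8707
y' = -9.7000 + 15.1000·sin(-1.8878)·0.1 = -11.1348
θ' = -1.8878 + (15.1000/2.0)·tan(-0.17)·0.1 = -2.0174
v' = 15.1000 + 3.2000·0.1 = 15.4200

(-5.8707, -11.1348, -2.0174, 15.4200)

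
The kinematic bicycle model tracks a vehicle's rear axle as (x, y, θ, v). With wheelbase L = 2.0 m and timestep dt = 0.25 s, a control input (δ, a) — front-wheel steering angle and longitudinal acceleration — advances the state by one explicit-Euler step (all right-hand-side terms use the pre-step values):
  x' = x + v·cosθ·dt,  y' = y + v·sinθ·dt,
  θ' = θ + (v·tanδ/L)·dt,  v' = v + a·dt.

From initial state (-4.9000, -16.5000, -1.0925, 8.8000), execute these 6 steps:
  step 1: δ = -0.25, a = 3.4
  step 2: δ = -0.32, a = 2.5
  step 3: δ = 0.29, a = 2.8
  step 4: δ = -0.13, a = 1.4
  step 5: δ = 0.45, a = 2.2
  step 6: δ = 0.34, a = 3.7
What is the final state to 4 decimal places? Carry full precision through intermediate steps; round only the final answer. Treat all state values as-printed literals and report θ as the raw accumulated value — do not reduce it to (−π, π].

(-1.5528, -31.1636, -0.3603, 12.8000)

after step 1 (δ=-0.25, a=3.4): (-3.887412, -18.453117, -1.373376, 9.650000)
after step 2 (δ=-0.32, a=2.5): (-3.414223, -20.818756, -1.773115, 10.275000)
after step 3 (δ=0.29, a=2.8): (-3.930390, -23.335112, -1.389841, 10.975000)
after step 4 (δ=-0.13, a=1.4): (-3.436598, -26.034063, -1.569196, 11.325000)
after step 5 (δ=0.45, a=2.2): (-3.432067, -28.865309, -0.885371, 11.875000)
after step 6 (δ=0.34, a=3.7): (-1.552842, -31.163567, -0.360293, 12.800000)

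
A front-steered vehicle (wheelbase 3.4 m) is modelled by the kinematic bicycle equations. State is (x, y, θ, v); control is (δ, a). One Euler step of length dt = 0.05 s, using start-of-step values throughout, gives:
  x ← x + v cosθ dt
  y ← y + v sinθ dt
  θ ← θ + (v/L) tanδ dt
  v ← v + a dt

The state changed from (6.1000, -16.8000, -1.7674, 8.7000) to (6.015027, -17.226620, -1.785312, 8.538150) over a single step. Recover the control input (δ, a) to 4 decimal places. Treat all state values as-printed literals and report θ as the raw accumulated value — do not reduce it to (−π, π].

a = (v'−v)/dt = (-0.161850)/0.05 = -3.2370
Δθ = θ'−θ = -0.017912;  (v·dt/L) = 8.7000·0.05/3.4 = 0.127941
tan δ = Δθ·L/(v·dt) = -0.140002  →  δ = -0.1391

δ = -0.1391, a = -3.2370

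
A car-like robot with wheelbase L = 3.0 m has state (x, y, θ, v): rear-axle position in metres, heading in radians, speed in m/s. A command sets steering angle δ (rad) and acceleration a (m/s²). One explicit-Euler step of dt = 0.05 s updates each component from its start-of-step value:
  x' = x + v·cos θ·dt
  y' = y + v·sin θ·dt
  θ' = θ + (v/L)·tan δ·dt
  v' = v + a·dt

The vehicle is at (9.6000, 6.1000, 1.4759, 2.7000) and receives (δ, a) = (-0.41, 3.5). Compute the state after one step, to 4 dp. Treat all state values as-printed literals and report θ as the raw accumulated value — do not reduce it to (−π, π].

x' = 9.6000 + 2.7000·cos(1.4759)·0.05 = 9.6128
y' = 6.1000 + 2.7000·sin(1.4759)·0.05 = 6.2344
θ' = 1.4759 + (2.7000/3.0)·tan(-0.41)·0.05 = 1.4563
v' = 2.7000 + 3.5000·0.05 = 2.8750

(9.6128, 6.2344, 1.4563, 2.8750)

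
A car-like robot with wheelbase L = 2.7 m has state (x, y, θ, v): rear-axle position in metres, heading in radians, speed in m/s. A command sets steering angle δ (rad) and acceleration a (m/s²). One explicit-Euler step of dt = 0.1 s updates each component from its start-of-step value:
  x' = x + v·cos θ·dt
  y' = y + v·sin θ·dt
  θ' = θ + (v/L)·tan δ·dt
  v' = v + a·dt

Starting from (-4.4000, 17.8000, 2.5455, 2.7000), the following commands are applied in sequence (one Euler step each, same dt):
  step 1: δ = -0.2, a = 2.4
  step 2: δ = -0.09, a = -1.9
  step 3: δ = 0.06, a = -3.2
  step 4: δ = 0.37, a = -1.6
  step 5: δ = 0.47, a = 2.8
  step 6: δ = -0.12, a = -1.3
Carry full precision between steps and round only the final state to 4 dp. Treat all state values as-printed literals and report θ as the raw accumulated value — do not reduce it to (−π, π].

(-5.6915, 18.6809, 2.5877, 2.4200)

after step 1 (δ=-0.2, a=2.4): (-4.623435, 17.951582, 2.525229, 2.940000)
after step 2 (δ=-0.09, a=-1.9): (-4.863334, 18.121535, 2.515402, 2.750000)
after step 3 (δ=0.06, a=-3.2): (-5.086158, 18.282702, 2.521521, 2.430000)
after step 4 (δ=0.37, a=-1.6): (-5.283920, 18.423907, 2.556429, 2.270000)
after step 5 (δ=0.47, a=2.8): (-5.473152, 18.549288, 2.599135, 2.550000)
after step 6 (δ=-0.12, a=-1.3): (-5.691545, 18.680930, 2.587747, 2.420000)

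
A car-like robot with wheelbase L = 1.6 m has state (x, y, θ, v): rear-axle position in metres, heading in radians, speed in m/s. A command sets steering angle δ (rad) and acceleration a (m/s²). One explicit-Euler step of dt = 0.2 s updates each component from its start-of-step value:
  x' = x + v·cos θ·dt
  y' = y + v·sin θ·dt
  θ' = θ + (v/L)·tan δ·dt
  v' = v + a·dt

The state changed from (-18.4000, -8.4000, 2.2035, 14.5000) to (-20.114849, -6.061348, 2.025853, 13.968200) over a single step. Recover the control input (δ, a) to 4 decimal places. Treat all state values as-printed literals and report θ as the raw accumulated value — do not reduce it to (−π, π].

δ = -0.0977, a = -2.6590

a = (v'−v)/dt = (-0.531800)/0.2 = -2.6590
Δθ = θ'−θ = -0.177647;  (v·dt/L) = 14.5000·0.2/1.6 = 1.812500
tan δ = Δθ·L/(v·dt) = -0.098012  →  δ = -0.0977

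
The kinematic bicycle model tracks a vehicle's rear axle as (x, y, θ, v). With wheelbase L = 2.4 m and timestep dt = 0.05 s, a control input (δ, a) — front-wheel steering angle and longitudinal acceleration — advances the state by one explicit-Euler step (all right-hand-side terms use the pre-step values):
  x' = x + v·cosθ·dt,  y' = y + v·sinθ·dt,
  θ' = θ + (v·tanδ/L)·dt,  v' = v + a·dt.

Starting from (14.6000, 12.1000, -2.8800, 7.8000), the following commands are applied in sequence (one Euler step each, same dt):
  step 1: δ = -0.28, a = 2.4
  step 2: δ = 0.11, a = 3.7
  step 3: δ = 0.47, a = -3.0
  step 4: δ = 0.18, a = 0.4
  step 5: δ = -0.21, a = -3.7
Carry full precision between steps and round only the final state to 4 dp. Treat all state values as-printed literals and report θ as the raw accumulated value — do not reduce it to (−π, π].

after step 1 (δ=-0.28, a=2.4): (14.223268, 11.999138, -2.926728, 7.920000)
after step 2 (δ=0.11, a=3.7): (13.836374, 11.914705, -2.908504, 8.105000)
after step 3 (δ=0.47, a=-3.0): (13.442083, 11.821099, -2.822732, 7.955000)
after step 4 (δ=0.18, a=0.4): (13.064382, 11.696410, -2.792574, 7.975000)
after step 5 (δ=-0.21, a=-3.7): (12.689673, 11.560047, -2.827987, 7.790000)

(12.6897, 11.5600, -2.8280, 7.7900)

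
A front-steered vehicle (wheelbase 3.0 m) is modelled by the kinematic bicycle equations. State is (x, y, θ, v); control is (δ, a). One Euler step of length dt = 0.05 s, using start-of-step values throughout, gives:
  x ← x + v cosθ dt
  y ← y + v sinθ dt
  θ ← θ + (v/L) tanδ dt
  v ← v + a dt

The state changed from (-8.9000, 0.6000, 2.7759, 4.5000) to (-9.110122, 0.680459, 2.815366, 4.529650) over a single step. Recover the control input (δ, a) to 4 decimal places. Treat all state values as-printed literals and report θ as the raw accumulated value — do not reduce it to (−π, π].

δ = 0.4844, a = 0.5930

a = (v'−v)/dt = (0.029650)/0.05 = 0.5930
Δθ = θ'−θ = 0.039466;  (v·dt/L) = 4.5000·0.05/3.0 = 0.075000
tan δ = Δθ·L/(v·dt) = 0.526213  →  δ = 0.4844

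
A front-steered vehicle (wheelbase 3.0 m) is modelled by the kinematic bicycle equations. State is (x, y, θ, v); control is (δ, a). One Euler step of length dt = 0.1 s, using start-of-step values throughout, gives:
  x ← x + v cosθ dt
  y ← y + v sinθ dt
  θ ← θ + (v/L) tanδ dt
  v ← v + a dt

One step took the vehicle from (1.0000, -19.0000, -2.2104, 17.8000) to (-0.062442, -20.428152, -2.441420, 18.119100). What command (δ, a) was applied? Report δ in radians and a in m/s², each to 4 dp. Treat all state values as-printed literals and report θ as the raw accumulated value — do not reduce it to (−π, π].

a = (v'−v)/dt = (0.319100)/0.1 = 3.1910
Δθ = θ'−θ = -0.231020;  (v·dt/L) = 17.8000·0.1/3.0 = 0.593333
tan δ = Δθ·L/(v·dt) = -0.389360  →  δ = -0.3713

δ = -0.3713, a = 3.1910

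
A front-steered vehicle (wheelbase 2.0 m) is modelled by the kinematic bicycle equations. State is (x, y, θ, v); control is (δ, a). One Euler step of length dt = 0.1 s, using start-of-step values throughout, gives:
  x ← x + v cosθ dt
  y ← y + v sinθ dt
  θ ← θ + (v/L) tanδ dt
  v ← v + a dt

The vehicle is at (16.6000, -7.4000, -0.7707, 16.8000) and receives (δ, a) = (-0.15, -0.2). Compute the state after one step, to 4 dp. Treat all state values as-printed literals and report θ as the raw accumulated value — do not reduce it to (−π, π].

x' = 16.6000 + 16.8000·cos(-0.7707)·0.1 = 17.8053
y' = -7.4000 + 16.8000·sin(-0.7707)·0.1 = -8.5704
θ' = -0.7707 + (16.8000/2.0)·tan(-0.15)·0.1 = -0.8977
v' = 16.8000 − 0.2000·0.1 = 16.7800

(17.8053, -8.5704, -0.8977, 16.7800)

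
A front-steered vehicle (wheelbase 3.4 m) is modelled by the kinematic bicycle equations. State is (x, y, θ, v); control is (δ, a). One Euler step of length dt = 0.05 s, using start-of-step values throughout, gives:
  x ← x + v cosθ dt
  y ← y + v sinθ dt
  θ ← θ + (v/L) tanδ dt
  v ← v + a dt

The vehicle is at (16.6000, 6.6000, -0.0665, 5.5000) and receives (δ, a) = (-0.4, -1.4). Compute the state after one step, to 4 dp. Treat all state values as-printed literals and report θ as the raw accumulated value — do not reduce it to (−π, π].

(16.8744, 6.5817, -0.1007, 5.4300)

x' = 16.6000 + 5.5000·cos(-0.0665)·0.05 = 16.8744
y' = 6.6000 + 5.5000·sin(-0.0665)·0.05 = 6.5817
θ' = -0.0665 + (5.5000/3.4)·tan(-0.4)·0.05 = -0.1007
v' = 5.5000 − 1.4000·0.05 = 5.4300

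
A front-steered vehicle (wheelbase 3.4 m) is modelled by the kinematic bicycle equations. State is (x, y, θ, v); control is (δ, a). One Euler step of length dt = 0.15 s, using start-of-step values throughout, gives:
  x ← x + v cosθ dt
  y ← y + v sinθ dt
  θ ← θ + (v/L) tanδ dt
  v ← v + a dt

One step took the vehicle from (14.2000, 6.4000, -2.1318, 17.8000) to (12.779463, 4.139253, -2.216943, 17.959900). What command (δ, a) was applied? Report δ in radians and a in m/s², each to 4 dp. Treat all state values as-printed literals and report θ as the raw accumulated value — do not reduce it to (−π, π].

δ = -0.1080, a = 1.0660

a = (v'−v)/dt = (0.159900)/0.15 = 1.0660
Δθ = θ'−θ = -0.085143;  (v·dt/L) = 17.8000·0.15/3.4 = 0.785294
tan δ = Δθ·L/(v·dt) = -0.108422  →  δ = -0.1080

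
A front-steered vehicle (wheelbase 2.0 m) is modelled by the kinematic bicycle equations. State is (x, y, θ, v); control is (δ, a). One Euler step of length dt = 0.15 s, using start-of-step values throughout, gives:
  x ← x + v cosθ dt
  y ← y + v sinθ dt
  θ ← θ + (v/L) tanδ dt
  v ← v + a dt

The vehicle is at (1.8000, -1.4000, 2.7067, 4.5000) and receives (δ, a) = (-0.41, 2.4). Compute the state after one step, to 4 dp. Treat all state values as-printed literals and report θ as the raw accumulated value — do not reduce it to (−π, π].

x' = 1.8000 + 4.5000·cos(2.7067)·0.15 = 1.1878
y' = -1.4000 + 4.5000·sin(2.7067)·0.15 = -1.1156
θ' = 2.7067 + (4.5000/2.0)·tan(-0.41)·0.15 = 2.5600
v' = 4.5000 + 2.4000·0.15 = 4.8600

(1.1878, -1.1156, 2.5600, 4.8600)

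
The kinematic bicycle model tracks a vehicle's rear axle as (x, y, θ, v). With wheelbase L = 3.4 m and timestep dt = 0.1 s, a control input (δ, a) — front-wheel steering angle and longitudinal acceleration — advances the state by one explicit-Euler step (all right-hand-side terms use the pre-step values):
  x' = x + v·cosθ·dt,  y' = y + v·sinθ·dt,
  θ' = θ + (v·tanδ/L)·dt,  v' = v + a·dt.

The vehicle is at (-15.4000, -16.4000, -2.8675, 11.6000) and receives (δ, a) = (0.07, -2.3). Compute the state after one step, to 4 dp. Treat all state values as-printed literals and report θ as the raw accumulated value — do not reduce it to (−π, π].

x' = -15.4000 + 11.6000·cos(-2.8675)·0.1 = -16.5167
y' = -16.4000 + 11.6000·sin(-2.8675)·0.1 = -16.7140
θ' = -2.8675 + (11.6000/3.4)·tan(0.07)·0.1 = -2.8436
v' = 11.6000 − 2.3000·0.1 = 11.3700

(-16.5167, -16.7140, -2.8436, 11.3700)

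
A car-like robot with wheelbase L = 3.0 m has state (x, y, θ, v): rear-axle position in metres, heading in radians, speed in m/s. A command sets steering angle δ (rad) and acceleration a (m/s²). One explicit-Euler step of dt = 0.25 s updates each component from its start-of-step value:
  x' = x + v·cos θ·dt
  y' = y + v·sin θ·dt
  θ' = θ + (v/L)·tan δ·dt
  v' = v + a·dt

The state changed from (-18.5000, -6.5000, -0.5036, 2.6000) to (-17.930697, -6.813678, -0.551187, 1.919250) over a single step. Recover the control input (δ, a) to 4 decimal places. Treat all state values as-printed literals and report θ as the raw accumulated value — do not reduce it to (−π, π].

δ = -0.2162, a = -2.7230

a = (v'−v)/dt = (-0.680750)/0.25 = -2.7230
Δθ = θ'−θ = -0.047587;  (v·dt/L) = 2.6000·0.25/3.0 = 0.216667
tan δ = Δθ·L/(v·dt) = -0.219632  →  δ = -0.2162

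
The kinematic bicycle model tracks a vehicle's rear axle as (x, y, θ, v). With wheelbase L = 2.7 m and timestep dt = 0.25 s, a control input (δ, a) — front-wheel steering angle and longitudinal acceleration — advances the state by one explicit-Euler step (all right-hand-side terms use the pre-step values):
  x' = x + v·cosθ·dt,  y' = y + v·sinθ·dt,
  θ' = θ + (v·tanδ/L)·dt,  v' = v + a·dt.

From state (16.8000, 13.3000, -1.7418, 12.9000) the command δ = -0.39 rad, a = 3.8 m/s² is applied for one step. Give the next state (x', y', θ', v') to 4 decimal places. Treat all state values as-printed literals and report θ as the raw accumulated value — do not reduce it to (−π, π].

x' = 16.8000 + 12.9000·cos(-1.7418)·0.25 = 16.2512
y' = 13.3000 + 12.9000·sin(-1.7418)·0.25 = 10.1220
θ' = -1.7418 + (12.9000/2.7)·tan(-0.39)·0.25 = -2.2328
v' = 12.9000 + 3.8000·0.25 = 13.8500

(16.2512, 10.1220, -2.2328, 13.8500)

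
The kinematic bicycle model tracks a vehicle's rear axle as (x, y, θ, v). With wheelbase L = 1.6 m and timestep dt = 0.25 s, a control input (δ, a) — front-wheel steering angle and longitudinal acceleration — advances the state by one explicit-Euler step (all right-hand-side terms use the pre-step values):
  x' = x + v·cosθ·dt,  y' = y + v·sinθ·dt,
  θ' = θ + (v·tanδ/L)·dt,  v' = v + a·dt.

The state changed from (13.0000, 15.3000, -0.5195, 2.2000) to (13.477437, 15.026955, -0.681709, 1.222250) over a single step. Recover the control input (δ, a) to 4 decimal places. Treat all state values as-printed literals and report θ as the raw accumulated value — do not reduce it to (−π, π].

a = (v'−v)/dt = (-0.977750)/0.25 = -3.9110
Δθ = θ'−θ = -0.162209;  (v·dt/L) = 2.2000·0.25/1.6 = 0.343750
tan δ = Δθ·L/(v·dt) = -0.471881  →  δ = -0.4409

δ = -0.4409, a = -3.9110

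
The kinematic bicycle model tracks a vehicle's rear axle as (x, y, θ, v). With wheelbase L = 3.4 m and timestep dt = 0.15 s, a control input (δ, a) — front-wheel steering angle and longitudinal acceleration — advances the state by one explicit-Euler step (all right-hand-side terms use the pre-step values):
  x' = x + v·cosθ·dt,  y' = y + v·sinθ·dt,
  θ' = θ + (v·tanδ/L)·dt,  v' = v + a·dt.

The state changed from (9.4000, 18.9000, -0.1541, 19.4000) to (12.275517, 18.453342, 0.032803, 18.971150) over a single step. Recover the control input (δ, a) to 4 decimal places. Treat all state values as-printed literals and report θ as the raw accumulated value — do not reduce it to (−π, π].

δ = 0.2150, a = -2.8590

a = (v'−v)/dt = (-0.428850)/0.15 = -2.8590
Δθ = θ'−θ = 0.186903;  (v·dt/L) = 19.4000·0.15/3.4 = 0.855882
tan δ = Δθ·L/(v·dt) = 0.218375  →  δ = 0.2150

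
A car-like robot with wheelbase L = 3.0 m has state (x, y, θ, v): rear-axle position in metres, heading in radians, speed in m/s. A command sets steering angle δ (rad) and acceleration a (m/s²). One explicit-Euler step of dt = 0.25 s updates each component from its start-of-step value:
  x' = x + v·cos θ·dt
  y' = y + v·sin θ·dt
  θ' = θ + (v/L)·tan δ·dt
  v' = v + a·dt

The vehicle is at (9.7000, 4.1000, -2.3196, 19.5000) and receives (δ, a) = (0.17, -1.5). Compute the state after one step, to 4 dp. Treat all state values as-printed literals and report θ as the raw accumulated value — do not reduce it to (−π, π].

(6.3813, 0.5290, -2.0407, 19.1250)

x' = 9.7000 + 19.5000·cos(-2.3196)·0.25 = 6.3813
y' = 4.1000 + 19.5000·sin(-2.3196)·0.25 = 0.5290
θ' = -2.3196 + (19.5000/3.0)·tan(0.17)·0.25 = -2.0407
v' = 19.5000 − 1.5000·0.25 = 19.1250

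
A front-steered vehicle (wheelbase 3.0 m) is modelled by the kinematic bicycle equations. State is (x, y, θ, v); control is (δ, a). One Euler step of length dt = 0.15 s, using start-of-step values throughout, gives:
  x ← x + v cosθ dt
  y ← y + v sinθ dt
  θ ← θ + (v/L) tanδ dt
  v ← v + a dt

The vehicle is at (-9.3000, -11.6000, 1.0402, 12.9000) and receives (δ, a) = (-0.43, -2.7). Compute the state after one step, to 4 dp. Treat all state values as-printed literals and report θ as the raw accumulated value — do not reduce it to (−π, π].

x' = -9.3000 + 12.9000·cos(1.0402)·0.15 = -8.3208
y' = -11.6000 + 12.9000·sin(1.0402)·0.15 = -9.9311
θ' = 1.0402 + (12.9000/3.0)·tan(-0.43)·0.15 = 0.7444
v' = 12.9000 − 2.7000·0.15 = 12.4950

(-8.3208, -9.9311, 0.7444, 12.4950)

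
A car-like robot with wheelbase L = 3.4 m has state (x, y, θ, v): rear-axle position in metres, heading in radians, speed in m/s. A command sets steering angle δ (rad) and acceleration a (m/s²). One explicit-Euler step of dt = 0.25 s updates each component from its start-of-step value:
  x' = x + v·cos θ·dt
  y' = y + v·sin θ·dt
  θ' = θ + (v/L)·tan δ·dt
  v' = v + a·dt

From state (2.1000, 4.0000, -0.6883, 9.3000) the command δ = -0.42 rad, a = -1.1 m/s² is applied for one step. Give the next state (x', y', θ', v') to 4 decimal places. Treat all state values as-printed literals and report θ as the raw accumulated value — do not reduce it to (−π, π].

x' = 2.1000 + 9.3000·cos(-0.6883)·0.25 = 3.8957
y' = 4.0000 + 9.3000·sin(-0.6883)·0.25 = 2.5231
θ' = -0.6883 + (9.3000/3.4)·tan(-0.42)·0.25 = -0.9937
v' = 9.3000 − 1.1000·0.25 = 9.0250

(3.8957, 2.5231, -0.9937, 9.0250)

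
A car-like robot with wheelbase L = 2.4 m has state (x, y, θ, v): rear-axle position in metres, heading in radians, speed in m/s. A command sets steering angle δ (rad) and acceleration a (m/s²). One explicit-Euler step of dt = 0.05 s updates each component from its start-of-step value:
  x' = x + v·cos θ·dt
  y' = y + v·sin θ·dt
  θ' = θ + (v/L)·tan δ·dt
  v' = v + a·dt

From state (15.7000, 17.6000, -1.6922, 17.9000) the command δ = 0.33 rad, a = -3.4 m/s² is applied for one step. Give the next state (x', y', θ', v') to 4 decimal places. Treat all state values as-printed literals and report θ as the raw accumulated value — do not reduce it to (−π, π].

x' = 15.7000 + 17.9000·cos(-1.6922)·0.05 = 15.5916
y' = 17.6000 + 17.9000·sin(-1.6922)·0.05 = 16.7116
θ' = -1.6922 + (17.9000/2.4)·tan(0.33)·0.05 = -1.5645
v' = 17.9000 − 3.4000·0.05 = 17.7300

(15.5916, 16.7116, -1.5645, 17.7300)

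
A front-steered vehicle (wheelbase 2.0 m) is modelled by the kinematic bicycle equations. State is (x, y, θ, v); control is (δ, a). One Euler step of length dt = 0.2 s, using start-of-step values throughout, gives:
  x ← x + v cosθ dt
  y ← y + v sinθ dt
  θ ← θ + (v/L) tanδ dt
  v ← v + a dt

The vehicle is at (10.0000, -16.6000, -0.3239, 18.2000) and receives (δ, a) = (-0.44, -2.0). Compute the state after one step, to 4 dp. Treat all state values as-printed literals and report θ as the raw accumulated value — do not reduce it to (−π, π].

x' = 10.0000 + 18.2000·cos(-0.3239)·0.2 = 13.4507
y' = -16.6000 + 18.2000·sin(-0.3239)·0.2 = -17.7585
θ' = -0.3239 + (18.2000/2.0)·tan(-0.44)·0.2 = -1.1807
v' = 18.2000 − 2.0000·0.2 = 17.8000

(13.4507, -17.7585, -1.1807, 17.8000)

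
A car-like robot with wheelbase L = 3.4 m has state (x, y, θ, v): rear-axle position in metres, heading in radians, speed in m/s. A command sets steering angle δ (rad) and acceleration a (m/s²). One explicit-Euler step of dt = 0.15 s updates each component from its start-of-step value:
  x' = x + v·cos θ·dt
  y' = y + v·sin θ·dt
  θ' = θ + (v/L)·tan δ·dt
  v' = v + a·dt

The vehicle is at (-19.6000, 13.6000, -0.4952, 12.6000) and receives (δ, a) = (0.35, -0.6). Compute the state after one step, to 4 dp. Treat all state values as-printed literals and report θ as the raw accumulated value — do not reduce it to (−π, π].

(-17.9370, 12.7019, -0.2923, 12.5100)

x' = -19.6000 + 12.6000·cos(-0.4952)·0.15 = -17.9370
y' = 13.6000 + 12.6000·sin(-0.4952)·0.15 = 12.7019
θ' = -0.4952 + (12.6000/3.4)·tan(0.35)·0.15 = -0.2923
v' = 12.6000 − 0.6000·0.15 = 12.5100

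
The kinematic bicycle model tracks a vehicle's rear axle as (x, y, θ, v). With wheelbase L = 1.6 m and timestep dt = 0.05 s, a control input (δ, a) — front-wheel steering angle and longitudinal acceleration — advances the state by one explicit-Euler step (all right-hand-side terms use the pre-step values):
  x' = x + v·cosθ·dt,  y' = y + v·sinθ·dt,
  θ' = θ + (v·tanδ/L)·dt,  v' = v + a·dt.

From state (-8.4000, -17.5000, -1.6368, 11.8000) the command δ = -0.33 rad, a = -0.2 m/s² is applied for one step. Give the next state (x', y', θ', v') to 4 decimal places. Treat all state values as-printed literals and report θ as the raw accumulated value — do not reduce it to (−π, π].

(-8.4389, -18.0887, -1.7631, 11.7900)

x' = -8.4000 + 11.8000·cos(-1.6368)·0.05 = -8.4389
y' = -17.5000 + 11.8000·sin(-1.6368)·0.05 = -18.0887
θ' = -1.6368 + (11.8000/1.6)·tan(-0.33)·0.05 = -1.7631
v' = 11.8000 − 0.2000·0.05 = 11.7900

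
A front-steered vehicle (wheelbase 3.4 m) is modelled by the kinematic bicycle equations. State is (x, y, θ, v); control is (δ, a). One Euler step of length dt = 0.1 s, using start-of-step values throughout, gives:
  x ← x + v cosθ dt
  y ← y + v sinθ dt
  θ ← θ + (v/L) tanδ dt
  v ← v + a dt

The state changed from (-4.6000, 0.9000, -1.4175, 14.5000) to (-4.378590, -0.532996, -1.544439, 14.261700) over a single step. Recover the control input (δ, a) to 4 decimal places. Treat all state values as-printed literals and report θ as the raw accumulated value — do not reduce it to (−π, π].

δ = -0.2893, a = -2.3830

a = (v'−v)/dt = (-0.238300)/0.1 = -2.3830
Δθ = θ'−θ = -0.126939;  (v·dt/L) = 14.5000·0.1/3.4 = 0.426471
tan δ = Δθ·L/(v·dt) = -0.297650  →  δ = -0.2893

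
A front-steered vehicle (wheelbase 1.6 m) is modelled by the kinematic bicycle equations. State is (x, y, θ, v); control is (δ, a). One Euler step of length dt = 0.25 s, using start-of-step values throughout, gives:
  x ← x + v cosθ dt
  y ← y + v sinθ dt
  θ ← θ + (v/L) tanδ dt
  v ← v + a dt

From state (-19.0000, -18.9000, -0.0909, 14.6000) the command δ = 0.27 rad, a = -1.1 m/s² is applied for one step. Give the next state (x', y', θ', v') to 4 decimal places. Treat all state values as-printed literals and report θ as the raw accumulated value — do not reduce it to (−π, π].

x' = -19.0000 + 14.6000·cos(-0.0909)·0.25 = -15.3651
y' = -18.9000 + 14.6000·sin(-0.0909)·0.25 = -19.2313
θ' = -0.0909 + (14.6000/1.6)·tan(0.27)·0.25 = 0.5405
v' = 14.6000 − 1.1000·0.25 = 14.3250

(-15.3651, -19.2313, 0.5405, 14.3250)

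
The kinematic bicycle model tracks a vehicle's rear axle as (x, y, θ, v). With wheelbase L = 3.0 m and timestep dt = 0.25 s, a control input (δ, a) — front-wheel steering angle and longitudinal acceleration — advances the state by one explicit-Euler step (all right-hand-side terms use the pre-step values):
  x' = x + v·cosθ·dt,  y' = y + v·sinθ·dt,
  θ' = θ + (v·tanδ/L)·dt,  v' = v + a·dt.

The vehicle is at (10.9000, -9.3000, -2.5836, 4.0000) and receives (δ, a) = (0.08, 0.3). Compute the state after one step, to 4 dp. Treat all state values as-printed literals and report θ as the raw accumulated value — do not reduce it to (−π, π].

(10.0517, -9.8295, -2.5569, 4.0750)

x' = 10.9000 + 4.0000·cos(-2.5836)·0.25 = 10.0517
y' = -9.3000 + 4.0000·sin(-2.5836)·0.25 = -9.8295
θ' = -2.5836 + (4.0000/3.0)·tan(0.08)·0.25 = -2.5569
v' = 4.0000 + 0.3000·0.25 = 4.0750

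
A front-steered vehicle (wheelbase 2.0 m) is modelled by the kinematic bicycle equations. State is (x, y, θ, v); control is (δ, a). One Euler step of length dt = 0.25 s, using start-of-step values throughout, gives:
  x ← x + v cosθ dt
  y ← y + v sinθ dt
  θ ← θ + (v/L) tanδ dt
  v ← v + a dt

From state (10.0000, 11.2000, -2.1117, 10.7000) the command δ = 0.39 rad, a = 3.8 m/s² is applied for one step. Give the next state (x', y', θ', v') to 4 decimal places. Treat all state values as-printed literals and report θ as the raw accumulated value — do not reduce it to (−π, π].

(8.6226, 8.9069, -1.5619, 11.6500)

x' = 10.0000 + 10.7000·cos(-2.1117)·0.25 = 8.6226
y' = 11.2000 + 10.7000·sin(-2.1117)·0.25 = 8.9069
θ' = -2.1117 + (10.7000/2.0)·tan(0.39)·0.25 = -1.5619
v' = 10.7000 + 3.8000·0.25 = 11.6500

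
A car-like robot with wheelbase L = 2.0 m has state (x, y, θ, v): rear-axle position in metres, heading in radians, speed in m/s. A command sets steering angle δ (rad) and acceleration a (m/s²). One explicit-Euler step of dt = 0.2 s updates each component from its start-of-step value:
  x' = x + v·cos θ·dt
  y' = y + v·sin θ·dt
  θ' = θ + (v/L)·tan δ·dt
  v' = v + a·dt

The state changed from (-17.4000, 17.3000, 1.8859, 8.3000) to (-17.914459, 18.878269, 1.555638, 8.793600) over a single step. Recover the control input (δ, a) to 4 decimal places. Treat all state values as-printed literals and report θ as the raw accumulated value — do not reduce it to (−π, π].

δ = -0.3787, a = 2.4680

a = (v'−v)/dt = (0.493600)/0.2 = 2.4680
Δθ = θ'−θ = -0.330262;  (v·dt/L) = 8.3000·0.2/2.0 = 0.830000
tan δ = Δθ·L/(v·dt) = -0.397906  →  δ = -0.3787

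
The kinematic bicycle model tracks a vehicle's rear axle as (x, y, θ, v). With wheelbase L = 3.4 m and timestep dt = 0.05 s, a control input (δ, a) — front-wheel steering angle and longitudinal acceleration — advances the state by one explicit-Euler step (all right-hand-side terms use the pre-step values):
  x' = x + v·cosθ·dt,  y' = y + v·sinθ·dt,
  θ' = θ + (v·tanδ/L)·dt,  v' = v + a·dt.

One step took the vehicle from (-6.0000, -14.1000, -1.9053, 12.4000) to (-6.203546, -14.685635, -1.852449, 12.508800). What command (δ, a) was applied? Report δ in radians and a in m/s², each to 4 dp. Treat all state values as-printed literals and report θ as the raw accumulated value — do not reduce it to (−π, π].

a = (v'−v)/dt = (0.108800)/0.05 = 2.1760
Δθ = θ'−θ = 0.052851;  (v·dt/L) = 12.4000·0.05/3.4 = 0.182353
tan δ = Δθ·L/(v·dt) = 0.289828  →  δ = 0.2821

δ = 0.2821, a = 2.1760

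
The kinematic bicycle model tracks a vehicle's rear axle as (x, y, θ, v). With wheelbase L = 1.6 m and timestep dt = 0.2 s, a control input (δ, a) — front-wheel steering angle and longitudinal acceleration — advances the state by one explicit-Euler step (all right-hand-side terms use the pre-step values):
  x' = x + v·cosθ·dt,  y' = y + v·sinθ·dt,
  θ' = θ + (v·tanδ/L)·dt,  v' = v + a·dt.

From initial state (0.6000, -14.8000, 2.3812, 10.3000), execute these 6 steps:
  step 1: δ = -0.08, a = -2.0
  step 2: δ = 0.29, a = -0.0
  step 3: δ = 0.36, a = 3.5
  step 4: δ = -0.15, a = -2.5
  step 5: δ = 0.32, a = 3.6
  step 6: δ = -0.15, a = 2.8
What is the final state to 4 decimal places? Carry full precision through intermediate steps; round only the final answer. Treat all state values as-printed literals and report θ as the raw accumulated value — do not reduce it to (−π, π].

(-10.1337, -10.8249, 3.1268, 11.3800)

after step 1 (δ=-0.08, a=-2.0): (-0.892605, -13.380236, 2.277980, 9.900000)
after step 2 (δ=0.29, a=-0.0): (-2.179001, -11.875050, 2.647266, 9.900000)
after step 3 (δ=0.36, a=3.5): (-3.921972, -10.935660, 3.113064, 10.600000)
after step 4 (δ=-0.15, a=-2.5): (-6.041109, -10.875187, 2.912810, 10.100000)
after step 5 (δ=0.32, a=3.6): (-8.008474, -10.417067, 3.331189, 10.820000)
after step 6 (δ=-0.15, a=2.8): (-10.133696, -10.824900, 3.126779, 11.380000)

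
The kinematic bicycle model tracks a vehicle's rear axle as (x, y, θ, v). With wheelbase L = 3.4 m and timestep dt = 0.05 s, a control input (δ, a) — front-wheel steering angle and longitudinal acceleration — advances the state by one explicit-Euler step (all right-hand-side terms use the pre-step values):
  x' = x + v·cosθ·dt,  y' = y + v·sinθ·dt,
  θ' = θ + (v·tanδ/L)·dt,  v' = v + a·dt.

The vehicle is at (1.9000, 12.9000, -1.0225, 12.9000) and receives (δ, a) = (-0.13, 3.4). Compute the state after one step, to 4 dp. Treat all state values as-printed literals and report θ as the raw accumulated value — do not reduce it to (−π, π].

(2.2362, 12.3495, -1.0473, 13.0700)

x' = 1.9000 + 12.9000·cos(-1.0225)·0.05 = 2.2362
y' = 12.9000 + 12.9000·sin(-1.0225)·0.05 = 12.3495
θ' = -1.0225 + (12.9000/3.4)·tan(-0.13)·0.05 = -1.0473
v' = 12.9000 + 3.4000·0.05 = 13.0700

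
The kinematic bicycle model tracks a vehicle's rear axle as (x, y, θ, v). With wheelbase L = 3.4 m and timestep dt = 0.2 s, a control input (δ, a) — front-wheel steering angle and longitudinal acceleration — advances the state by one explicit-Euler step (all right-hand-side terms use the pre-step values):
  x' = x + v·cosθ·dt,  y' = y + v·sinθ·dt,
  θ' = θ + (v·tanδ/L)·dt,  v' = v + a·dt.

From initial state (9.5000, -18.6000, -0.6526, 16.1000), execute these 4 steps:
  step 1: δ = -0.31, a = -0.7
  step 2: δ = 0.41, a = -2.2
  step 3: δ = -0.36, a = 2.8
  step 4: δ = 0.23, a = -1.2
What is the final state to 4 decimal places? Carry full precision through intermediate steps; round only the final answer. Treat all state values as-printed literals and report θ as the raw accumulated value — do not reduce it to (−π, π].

(18.5694, -27.2820, -0.6701, 15.8400)

after step 1 (δ=-0.31, a=-0.7): (12.058315, -20.555358, -0.955969, 15.960000)
after step 2 (δ=0.41, a=-2.2): (13.899516, -23.162817, -0.547927, 15.520000)
after step 3 (δ=-0.36, a=2.8): (16.549110, -24.779749, -0.891561, 16.080000)
after step 4 (δ=0.23, a=-1.2): (18.569396, -27.281968, -0.670089, 15.840000)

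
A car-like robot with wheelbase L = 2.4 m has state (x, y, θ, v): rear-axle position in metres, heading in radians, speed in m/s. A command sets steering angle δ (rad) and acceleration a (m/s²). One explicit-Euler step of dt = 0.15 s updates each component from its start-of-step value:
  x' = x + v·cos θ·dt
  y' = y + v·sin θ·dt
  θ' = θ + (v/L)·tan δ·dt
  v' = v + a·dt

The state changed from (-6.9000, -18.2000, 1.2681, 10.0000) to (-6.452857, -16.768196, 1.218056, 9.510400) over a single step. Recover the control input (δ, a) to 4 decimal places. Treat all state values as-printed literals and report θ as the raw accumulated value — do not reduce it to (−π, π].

a = (v'−v)/dt = (-0.489600)/0.15 = -3.2640
Δθ = θ'−θ = -0.050044;  (v·dt/L) = 10.0000·0.15/2.4 = 0.625000
tan δ = Δθ·L/(v·dt) = -0.080070  →  δ = -0.0799

δ = -0.0799, a = -3.2640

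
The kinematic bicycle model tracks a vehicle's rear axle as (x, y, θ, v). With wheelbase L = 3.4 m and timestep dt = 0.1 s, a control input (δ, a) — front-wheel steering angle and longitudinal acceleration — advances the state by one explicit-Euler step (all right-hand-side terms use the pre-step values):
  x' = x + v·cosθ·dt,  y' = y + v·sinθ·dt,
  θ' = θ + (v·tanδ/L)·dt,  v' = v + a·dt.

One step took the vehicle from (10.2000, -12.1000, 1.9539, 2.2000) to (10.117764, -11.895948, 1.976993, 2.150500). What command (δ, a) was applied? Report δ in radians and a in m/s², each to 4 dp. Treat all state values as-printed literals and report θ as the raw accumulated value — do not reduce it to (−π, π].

δ = 0.3428, a = -0.4950

a = (v'−v)/dt = (-0.049500)/0.1 = -0.4950
Δθ = θ'−θ = 0.023093;  (v·dt/L) = 2.2000·0.1/3.4 = 0.064706
tan δ = Δθ·L/(v·dt) = 0.356892  →  δ = 0.3428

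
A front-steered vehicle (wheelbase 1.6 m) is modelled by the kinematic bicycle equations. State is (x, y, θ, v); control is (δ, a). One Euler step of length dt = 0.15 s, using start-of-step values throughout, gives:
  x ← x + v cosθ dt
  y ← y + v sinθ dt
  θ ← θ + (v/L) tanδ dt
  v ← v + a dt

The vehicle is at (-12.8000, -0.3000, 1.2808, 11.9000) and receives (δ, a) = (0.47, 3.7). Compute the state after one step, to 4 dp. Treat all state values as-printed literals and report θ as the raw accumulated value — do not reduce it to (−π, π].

x' = -12.8000 + 11.9000·cos(1.2808)·0.15 = -12.2896
y' = -0.3000 + 11.9000·sin(1.2808)·0.15 = 1.4105
θ' = 1.2808 + (11.9000/1.6)·tan(0.47)·0.15 = 1.8475
v' = 11.9000 + 3.7000·0.15 = 12.4550

(-12.2896, 1.4105, 1.8475, 12.4550)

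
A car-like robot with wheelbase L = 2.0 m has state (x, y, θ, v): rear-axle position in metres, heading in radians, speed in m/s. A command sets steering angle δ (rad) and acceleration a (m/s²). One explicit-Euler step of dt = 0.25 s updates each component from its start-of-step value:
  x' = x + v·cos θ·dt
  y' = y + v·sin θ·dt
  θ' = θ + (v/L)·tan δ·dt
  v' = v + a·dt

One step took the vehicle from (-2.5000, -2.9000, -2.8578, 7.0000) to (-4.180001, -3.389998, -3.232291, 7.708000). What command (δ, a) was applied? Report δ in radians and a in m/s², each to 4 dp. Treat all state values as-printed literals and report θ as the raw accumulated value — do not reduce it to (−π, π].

δ = -0.4044, a = 2.8320

a = (v'−v)/dt = (0.708000)/0.25 = 2.8320
Δθ = θ'−θ = -0.374491;  (v·dt/L) = 7.0000·0.25/2.0 = 0.875000
tan δ = Δθ·L/(v·dt) = -0.427990  →  δ = -0.4044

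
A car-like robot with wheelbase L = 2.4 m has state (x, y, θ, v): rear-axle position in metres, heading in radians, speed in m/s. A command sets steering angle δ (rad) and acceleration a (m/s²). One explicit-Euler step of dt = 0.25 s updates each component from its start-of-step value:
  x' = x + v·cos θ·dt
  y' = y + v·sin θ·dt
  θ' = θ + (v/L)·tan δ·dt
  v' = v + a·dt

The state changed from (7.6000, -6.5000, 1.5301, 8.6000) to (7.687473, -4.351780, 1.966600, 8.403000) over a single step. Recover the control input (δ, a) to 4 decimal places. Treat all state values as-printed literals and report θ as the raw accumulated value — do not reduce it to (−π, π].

δ = 0.4534, a = -0.7880

a = (v'−v)/dt = (-0.197000)/0.25 = -0.7880
Δθ = θ'−θ = 0.436500;  (v·dt/L) = 8.6000·0.25/2.4 = 0.895833
tan δ = Δθ·L/(v·dt) = 0.487256  →  δ = 0.4534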